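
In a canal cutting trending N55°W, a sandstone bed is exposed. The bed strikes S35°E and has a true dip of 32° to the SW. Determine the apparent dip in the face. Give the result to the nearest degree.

12°

The strike is S35°E and the section trends N55°W; the acute angle between them is β = 20°.
tan(apparent dip) = tan 32° · sin 20° = 0.2137
α = arctan(0.2137) = 12.06°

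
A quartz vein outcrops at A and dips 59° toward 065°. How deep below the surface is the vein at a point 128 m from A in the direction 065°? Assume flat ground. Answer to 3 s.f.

The hole is directly down-dip from the outcrop, so the down-dip offset is 128 m.
Depth = down-dip offset × tan(dip) = 128.00 × tan 59° = 128.00 × 1.6643
Depth = 213.03 m

213 m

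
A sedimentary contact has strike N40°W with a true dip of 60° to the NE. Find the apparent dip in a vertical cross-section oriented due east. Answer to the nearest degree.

53°

Angle between strike (N40°W) and section (due east): β = 50°.
tan α = tan 60° × sin 50° = 1.7321 × 0.7660 = 1.3268
α = arctan(1.3268) = 53.00°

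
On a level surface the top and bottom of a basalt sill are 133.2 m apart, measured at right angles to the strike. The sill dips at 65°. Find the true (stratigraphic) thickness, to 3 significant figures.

True thickness t = w · sin(dip) = 133.2 × sin 65°
t = 133.2 × 0.9063 = 120.720 m

121 m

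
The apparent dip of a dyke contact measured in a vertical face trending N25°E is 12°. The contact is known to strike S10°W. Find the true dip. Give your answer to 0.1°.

39.4°

The section is 15° from the strike.
tan δ = tan α / sin β = tan 12° / sin 15° = 0.2126 / 0.2588 = 0.8213
true dip = arctan 0.8213 = 39.39°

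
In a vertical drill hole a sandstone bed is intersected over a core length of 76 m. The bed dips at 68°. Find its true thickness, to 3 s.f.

28.5 m

True thickness t = h · cos(dip) = 76 × cos 68°
t = 76 × 0.3746 = 28.470 m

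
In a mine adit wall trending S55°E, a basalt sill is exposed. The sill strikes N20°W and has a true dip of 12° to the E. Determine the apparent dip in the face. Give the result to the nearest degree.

7°

The strike is N20°W and the section trends S55°E; the acute angle between them is β = 35°.
tan(apparent dip) = tan 12° · sin 35° = 0.1219
apparent dip = arctan 0.1219 = 6.95°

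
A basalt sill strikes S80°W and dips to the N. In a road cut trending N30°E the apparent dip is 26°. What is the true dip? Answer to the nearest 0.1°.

β = acute angle between strike S80°W and section N30°E = 50°.
tan δ = tan α / sin β = tan 26° / sin 50° = 0.4877 / 0.7660 = 0.6367
δ = arctan(0.6367) = 32.48°

32.5°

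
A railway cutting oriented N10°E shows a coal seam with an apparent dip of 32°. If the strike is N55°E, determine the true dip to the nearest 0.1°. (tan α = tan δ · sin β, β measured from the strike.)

41.5°

β = acute angle between strike N55°E and section N10°E = 45°.
tan δ = tan α / sin β = tan 32° / sin 45° = 0.6249 / 0.7071 = 0.8837
δ = arctan(0.8837) = 41.47°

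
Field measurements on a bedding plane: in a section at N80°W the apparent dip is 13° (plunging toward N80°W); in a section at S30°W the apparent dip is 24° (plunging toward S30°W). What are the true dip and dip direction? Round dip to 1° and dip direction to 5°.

true dip 24°, dip direction 220°

The two traces are lines in the plane: v₁ = (sin 280°·cos 13°, cos 280°·cos 13°, −sin 13°), v₂ = (sin 210°·cos 24°, cos 210°·cos 24°, −sin 24°).
n = v₁ × v₂ = (-0.247, -0.288, 0.836) (taken with n_z > 0).
Dip δ = arctan(|n_h|/n_z) = arctan(0.379/0.836) = 24.4°.
Dip direction = atan2(-0.247, -0.288) = 221° (azimuth of n's horizontal projection).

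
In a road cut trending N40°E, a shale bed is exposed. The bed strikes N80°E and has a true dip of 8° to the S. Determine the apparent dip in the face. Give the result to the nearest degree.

The section lies 40° from the strike.
tan α = tan 8° × sin 40° = 0.1405 × 0.6428 = 0.0903
α = arctan(0.0903) = 5.16°

5°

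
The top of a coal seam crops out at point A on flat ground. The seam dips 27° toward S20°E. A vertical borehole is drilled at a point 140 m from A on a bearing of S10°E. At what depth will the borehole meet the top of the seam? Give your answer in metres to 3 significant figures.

The hole lies 10° from the dip direction, so the down-dip offset is 140 × cos 10° = 137.87 m.
Depth = down-dip offset × tan(dip) = 137.87 × tan 27° = 137.87 × 0.5095
Depth = 70.25 m

70.2 m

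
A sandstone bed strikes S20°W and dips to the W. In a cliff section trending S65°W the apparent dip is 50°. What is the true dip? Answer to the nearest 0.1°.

59.3°

β = acute angle between strike S20°W and section S65°W = 45°.
tan(true dip) = tan 50° / sin 45° = 1.6854
δ = arctan(1.6854) = 59.32°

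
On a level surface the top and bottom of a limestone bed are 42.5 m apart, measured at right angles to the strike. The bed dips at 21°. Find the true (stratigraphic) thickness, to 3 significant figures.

15.2 m

True thickness t = w · sin(dip) = 42.5 × sin 21°
t = 42.5 × 0.3584 = 15.231 m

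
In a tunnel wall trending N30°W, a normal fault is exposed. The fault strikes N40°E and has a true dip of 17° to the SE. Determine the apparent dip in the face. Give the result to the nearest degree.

16°

The strike is N40°E and the section trends N30°W; the acute angle between them is β = 70°.
tan(apparent dip) = tan 17° · sin 70° = 0.2873
apparent dip = arctan 0.2873 = 16.03°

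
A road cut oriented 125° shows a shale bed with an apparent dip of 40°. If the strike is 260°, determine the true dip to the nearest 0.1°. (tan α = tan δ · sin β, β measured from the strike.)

49.9°

The section is 45° from the strike.
tan(true dip) = tan 40° / sin 45° = 1.1867
δ = arctan(1.1867) = 49.88°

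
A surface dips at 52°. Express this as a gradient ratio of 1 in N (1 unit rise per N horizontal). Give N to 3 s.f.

1 in 0.781

1 : N means tan θ = 1/N, so N = 1/tan 52° = 1/1.2799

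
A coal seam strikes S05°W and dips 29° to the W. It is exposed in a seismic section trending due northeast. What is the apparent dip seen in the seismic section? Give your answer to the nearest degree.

The section lies 40° from the strike.
tan(apparent dip) = tan 29° · sin 40° = 0.3563
apparent dip = arctan 0.3563 = 19.61°

20°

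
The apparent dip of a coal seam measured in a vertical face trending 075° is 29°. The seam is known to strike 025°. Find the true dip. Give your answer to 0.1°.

35.9°

β = acute angle between strike 025° and section 075° = 50°.
tan δ = tan α / sin β = tan 29° / sin 50° = 0.5543 / 0.7660 = 0.7236
true dip = arctan 0.7236 = 35.89°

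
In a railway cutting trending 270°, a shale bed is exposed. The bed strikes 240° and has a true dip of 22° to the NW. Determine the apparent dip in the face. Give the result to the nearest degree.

11°

The section lies 30° from the strike.
tan(apparent dip) = tan 22° · sin 30° = 0.2020
apparent dip = arctan 0.2020 = 11.42°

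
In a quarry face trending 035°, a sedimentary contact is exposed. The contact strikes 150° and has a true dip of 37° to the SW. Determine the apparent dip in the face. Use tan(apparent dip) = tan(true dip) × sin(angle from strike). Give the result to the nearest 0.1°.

The strike is 150° and the section trends 035°; the acute angle between them is β = 65°.
tan(apparent dip) = tan 37° · sin 65° = 0.6830
α = arctan(0.6830) = 34.33°

34.3°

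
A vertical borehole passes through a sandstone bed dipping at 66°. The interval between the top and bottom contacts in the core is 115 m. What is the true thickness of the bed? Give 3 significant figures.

True thickness t = h · cos(dip) = 115 × cos 66°
t = 115 × 0.4067 = 46.775 m

46.8 m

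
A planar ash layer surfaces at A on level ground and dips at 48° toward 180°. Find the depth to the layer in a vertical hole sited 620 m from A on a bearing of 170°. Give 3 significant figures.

The hole lies 10° from the dip direction, so the down-dip offset is 620 × cos 10° = 610.58 m.
Depth = down-dip offset × tan(dip) = 610.58 × tan 48° = 610.58 × 1.1106
Depth = 678.12 m

678 m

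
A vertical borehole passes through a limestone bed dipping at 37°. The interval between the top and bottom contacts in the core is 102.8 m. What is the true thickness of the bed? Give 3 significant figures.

82.1 m

True thickness t = h · cos(dip) = 102.8 × cos 37°
t = 102.8 × 0.7986 = 82.100 m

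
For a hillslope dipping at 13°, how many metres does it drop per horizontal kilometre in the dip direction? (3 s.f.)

231 m

drop per km = 1000 × tan 13° = 1000 × 0.2309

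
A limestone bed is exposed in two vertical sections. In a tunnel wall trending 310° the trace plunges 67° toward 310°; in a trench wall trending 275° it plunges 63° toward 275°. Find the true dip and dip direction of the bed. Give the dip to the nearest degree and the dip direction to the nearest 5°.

Each apparent-dip line lies in the plane. As unit vectors (x east, y north, z up), v₁ plunges 67°→310° and v₂ plunges 63°→275°.
The plane normal is n = v₁ × v₂ ∝ (-0.187, 0.150, 0.102).
True dip = arccos(n_z / |n|) = arccos(0.3906) = 67.0°.
The horizontal component of n points toward azimuth atan2(n_x, n_y) = 309°, the dip direction.

true dip 67°, dip direction 310°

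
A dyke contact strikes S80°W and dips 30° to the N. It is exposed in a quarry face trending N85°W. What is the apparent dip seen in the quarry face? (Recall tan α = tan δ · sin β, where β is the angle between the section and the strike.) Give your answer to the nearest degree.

8°

The strike is S80°W and the section trends N85°W; the acute angle between them is β = 15°.
tan(apparent dip) = tan 30° · sin 15° = 0.1494
apparent dip = arctan 0.1494 = 8.50°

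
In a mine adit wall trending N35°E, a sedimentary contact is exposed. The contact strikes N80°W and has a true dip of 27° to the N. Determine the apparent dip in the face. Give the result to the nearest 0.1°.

Angle between strike (N80°W) and section (N35°E): β = 65°.
tan(apparent dip) = tan 27° · sin 65° = 0.4618
α = arctan(0.4618) = 24.79°

24.8°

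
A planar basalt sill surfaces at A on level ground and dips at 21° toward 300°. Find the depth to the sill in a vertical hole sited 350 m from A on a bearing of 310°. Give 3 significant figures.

132 m

The hole lies 10° from the dip direction, so the down-dip offset is 350 × cos 10° = 344.68 m.
Depth = down-dip offset × tan(dip) = 344.68 × tan 21° = 344.68 × 0.3839
Depth = 132.31 m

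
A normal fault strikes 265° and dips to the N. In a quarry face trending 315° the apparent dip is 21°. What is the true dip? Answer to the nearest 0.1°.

26.6°

β = acute angle between strike 265° and section 315° = 50°.
tan(true dip) = tan 21° / sin 50° = 0.5011
δ = arctan(0.5011) = 26.62°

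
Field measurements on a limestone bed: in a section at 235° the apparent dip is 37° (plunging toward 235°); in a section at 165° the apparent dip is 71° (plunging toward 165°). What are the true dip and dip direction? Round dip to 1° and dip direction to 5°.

The two traces are lines in the plane: v₁ = (sin 235°·cos 37°, cos 235°·cos 37°, −sin 37°), v₂ = (sin 165°·cos 71°, cos 165°·cos 71°, −sin 71°).
n = v₁ × v₂ = (0.244, -0.669, 0.244) (taken with n_z > 0).
Dip δ = arctan(|n_h|/n_z) = arctan(0.712/0.244) = 71.1°.
Dip direction = atan2(0.244, -0.669) = 160° (azimuth of n's horizontal projection).

true dip 71°, dip direction 160°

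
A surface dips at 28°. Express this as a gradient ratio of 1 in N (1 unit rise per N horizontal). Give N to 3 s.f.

1 in 1.88

1 : N means tan θ = 1/N, so N = 1/tan 28° = 1/0.5317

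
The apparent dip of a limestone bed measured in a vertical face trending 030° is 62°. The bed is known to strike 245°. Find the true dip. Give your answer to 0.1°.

73.0°

β = acute angle between strike 245° and section 030° = 35°.
tan δ = tan α / sin β = tan 62° / sin 35° = 1.8807 / 0.5736 = 3.2789
true dip = arctan 3.2789 = 73.04°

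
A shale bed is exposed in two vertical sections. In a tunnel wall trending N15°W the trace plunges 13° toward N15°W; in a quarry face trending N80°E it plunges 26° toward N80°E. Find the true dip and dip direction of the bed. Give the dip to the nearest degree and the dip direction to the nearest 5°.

The two traces are lines in the plane: v₁ = (sin 345°·cos 13°, cos 345°·cos 13°, −sin 13°), v₂ = (sin 80°·cos 26°, cos 80°·cos 26°, −sin 26°).
The plane normal is n = v₁ × v₂ ∝ (0.377, 0.310, 0.872).
True dip = arccos(n_z / |n|) = arccos(0.8726) = 29.2°.
The horizontal component of n points toward azimuth atan2(n_x, n_y) = 51°, the dip direction.

true dip 29°, dip direction 050°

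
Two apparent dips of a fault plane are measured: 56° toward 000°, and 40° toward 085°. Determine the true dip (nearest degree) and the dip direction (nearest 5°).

Represent each trace as a vector plunging at its apparent dip toward its trend (east-north-up frame): v₁ = (0.000, 0.559, -0.829), v₂ = (0.763, 0.067, -0.643).
n = v₁ × v₂ = (0.304, 0.633, 0.427) (taken with n_z > 0).
Dip δ = arctan(|n_h|/n_z) = arctan(0.702/0.427) = 58.7°.
Dip direction = atan2(0.304, 0.633) = 26° (azimuth of n's horizontal projection).

true dip 59°, dip direction 025°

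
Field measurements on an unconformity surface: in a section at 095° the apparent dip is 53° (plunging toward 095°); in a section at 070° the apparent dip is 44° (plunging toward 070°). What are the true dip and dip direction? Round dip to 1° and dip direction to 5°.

true dip 55°, dip direction 120°

The two traces are lines in the plane: v₁ = (sin 95°·cos 53°, cos 95°·cos 53°, −sin 53°), v₂ = (sin 70°·cos 44°, cos 70°·cos 44°, −sin 44°).
n = v₁ × v₂ = (0.233, -0.123, 0.183) (taken with n_z > 0).
Dip δ = arctan(|n_h|/n_z) = arctan(0.264/0.183) = 55.2°.
The horizontal component of n points toward azimuth atan2(n_x, n_y) = 118°, the dip direction.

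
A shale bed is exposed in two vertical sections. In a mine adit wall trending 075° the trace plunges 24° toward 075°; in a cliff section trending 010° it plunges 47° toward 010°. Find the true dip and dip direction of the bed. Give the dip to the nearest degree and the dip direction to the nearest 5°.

Represent each trace as a vector plunging at its apparent dip toward its trend (east-north-up frame): v₁ = (0.882, 0.236, -0.407), v₂ = (0.118, 0.672, -0.731).
Cross product v₁ × v₂ gives the pole to the plane: n ∝ (0.100, 0.597, 0.565).
Dip δ = arctan(|n_h|/n_z) = arctan(0.606/0.565) = 47.0°.
Dip direction = azimuth of (n_x, n_y) = atan2(0.100, 0.597) = 10°.

true dip 47°, dip direction 010°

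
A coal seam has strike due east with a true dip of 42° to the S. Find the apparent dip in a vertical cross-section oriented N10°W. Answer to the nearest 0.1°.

41.6°

Angle between strike (due east) and section (N10°W): β = 80°.
tan α = tan 42° × sin 80° = 0.9004 × 0.9848 = 0.8867
α = arctan(0.8867) = 41.56°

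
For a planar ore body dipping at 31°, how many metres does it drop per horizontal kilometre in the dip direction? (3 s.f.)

601 m

drop per km = 1000 × tan 31° = 1000 × 0.6009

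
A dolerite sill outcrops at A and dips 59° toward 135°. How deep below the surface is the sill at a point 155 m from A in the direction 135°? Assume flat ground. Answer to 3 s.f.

The hole is directly down-dip from the outcrop, so the down-dip offset is 155 m.
Depth = down-dip offset × tan(dip) = 155.00 × tan 59° = 155.00 × 1.6643
Depth = 257.96 m

258 m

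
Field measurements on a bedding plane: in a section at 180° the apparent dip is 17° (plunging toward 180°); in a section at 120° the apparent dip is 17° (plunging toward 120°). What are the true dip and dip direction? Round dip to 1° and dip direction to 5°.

true dip 19°, dip direction 150°

Represent each trace as a vector plunging at its apparent dip toward its trend (east-north-up frame): v₁ = (0.000, -0.956, -0.292), v₂ = (0.828, -0.478, -0.292).
Cross product v₁ × v₂ gives the pole to the plane: n ∝ (0.140, -0.242, 0.792).
tan δ = √(n_x²+n_y²)/n_z = 0.280/0.792, so δ = 19.4°.
Dip direction = azimuth of (n_x, n_y) = atan2(0.140, -0.242) = 150°.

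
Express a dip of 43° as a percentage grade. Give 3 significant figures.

grade % = 100 × tan 43° = 100 × 0.9325

93.3%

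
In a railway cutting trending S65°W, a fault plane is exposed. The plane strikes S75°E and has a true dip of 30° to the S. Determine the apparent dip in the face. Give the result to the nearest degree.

20°

The section lies 40° from the strike.
tan(apparent dip) = tan 30° · sin 40° = 0.3711
apparent dip = arctan 0.3711 = 20.36°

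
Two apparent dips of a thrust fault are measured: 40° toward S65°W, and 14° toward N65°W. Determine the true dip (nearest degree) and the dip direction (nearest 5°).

Each apparent-dip line lies in the plane. As unit vectors (x east, y north, z up), v₁ plunges 40°→S65°W and v₂ plunges 14°→N65°W.
Cross product v₁ × v₂ gives the pole to the plane: n ∝ (-0.342, -0.397, 0.569).
True dip = arccos(n_z / |n|) = arccos(0.7357) = 42.6°.
Dip direction = atan2(-0.342, -0.397) = 221° (azimuth of n's horizontal projection).

true dip 43°, dip direction 220°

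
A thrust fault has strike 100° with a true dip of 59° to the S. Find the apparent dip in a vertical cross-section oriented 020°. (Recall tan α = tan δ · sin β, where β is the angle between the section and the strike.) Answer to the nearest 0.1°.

Angle between strike (100°) and section (020°): β = 80°.
tan α = tan 59° × sin 80° = 1.6643 × 0.9848 = 1.6390
apparent dip = arctan 1.6390 = 58.61°

58.6°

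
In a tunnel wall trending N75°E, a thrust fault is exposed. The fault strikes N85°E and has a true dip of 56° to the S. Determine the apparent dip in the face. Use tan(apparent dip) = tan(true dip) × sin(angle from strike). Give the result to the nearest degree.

14°

The section lies 10° from the strike.
tan(apparent dip) = tan 56° · sin 10° = 0.2574
α = arctan(0.2574) = 14.44°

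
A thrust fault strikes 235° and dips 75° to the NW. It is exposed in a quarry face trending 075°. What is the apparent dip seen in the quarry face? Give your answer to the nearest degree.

Angle between strike (235°) and section (075°): β = 20°.
tan α = tan 75° × sin 20° = 3.7321 × 0.3420 = 1.2764
α = arctan(1.2764) = 51.92°

52°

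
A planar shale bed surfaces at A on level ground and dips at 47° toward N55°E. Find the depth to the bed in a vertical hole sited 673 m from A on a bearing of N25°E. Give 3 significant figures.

625 m

The hole lies 30° from the dip direction, so the down-dip offset is 673 × cos 30° = 582.84 m.
Depth = down-dip offset × tan(dip) = 582.84 × tan 47° = 582.84 × 1.0724
Depth = 625.01 m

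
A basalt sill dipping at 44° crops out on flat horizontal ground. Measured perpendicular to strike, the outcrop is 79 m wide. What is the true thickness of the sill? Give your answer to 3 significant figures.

54.9 m

True thickness t = w · sin(dip) = 79 × sin 44°
t = 79 × 0.6947 = 54.878 m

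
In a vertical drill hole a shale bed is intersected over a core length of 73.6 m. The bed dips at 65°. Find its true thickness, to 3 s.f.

True thickness t = h · cos(dip) = 73.6 × cos 65°
t = 73.6 × 0.4226 = 31.105 m

31.1 m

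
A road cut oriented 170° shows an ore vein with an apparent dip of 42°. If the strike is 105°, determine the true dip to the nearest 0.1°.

44.8°

The section is 65° from the strike.
tan δ = tan α / sin β = tan 42° / sin 65° = 0.9004 / 0.9063 = 0.9935
δ = arctan(0.9935) = 44.81°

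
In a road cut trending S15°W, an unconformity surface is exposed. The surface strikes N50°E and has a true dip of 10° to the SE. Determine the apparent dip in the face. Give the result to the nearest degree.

The strike is N50°E and the section trends S15°W; the acute angle between them is β = 35°.
tan(apparent dip) = tan 10° · sin 35° = 0.1011
α = arctan(0.1011) = 5.78°

6°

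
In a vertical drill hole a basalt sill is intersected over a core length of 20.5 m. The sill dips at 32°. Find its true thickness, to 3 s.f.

17.4 m

True thickness t = h · cos(dip) = 20.5 × cos 32°
t = 20.5 × 0.8480 = 17.385 m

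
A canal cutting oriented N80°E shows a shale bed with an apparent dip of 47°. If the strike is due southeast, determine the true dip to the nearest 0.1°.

52.6°

The section is 55° from the strike.
tan δ = tan α / sin β = tan 47° / sin 55° = 1.0724 / 0.8192 = 1.3091
δ = arctan(1.3091) = 52.62°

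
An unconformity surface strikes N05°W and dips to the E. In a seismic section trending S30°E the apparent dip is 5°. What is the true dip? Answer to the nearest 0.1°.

11.7°

The section is 25° from the strike.
tan δ = tan α / sin β = tan 5° / sin 25° = 0.0875 / 0.4226 = 0.2070
true dip = arctan 0.2070 = 11.70°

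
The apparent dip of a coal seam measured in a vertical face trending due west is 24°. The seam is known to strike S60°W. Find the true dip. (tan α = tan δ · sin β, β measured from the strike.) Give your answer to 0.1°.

41.7°

The section is 30° from the strike.
tan δ = tan α / sin β = tan 24° / sin 30° = 0.4452 / 0.5000 = 0.8905
δ = arctan(0.8905) = 41.68°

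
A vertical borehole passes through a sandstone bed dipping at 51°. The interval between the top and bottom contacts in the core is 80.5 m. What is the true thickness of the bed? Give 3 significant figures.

True thickness t = h · cos(dip) = 80.5 × cos 51°
t = 80.5 × 0.6293 = 50.660 m

50.7 m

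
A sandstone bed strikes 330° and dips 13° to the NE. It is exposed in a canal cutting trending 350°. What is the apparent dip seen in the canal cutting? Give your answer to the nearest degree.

5°

Angle between strike (330°) and section (350°): β = 20°.
tan α = tan 13° × sin 20° = 0.2309 × 0.3420 = 0.0790
α = arctan(0.0790) = 4.51°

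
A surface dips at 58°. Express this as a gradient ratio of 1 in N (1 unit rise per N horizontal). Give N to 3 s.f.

1 in 0.625

1 : N means tan θ = 1/N, so N = 1/tan 58° = 1/1.6003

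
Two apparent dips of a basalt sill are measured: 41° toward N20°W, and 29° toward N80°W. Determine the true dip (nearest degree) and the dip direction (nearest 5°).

true dip 41°, dip direction 330°

Represent each trace as a vector plunging at its apparent dip toward its trend (east-north-up frame): v₁ = (-0.258, 0.709, -0.656), v₂ = (-0.861, 0.152, -0.485).
n = v₁ × v₂ = (-0.244, 0.440, 0.572) (taken with n_z > 0).
tan δ = √(n_x²+n_y²)/n_z = 0.503/0.572, so δ = 41.4°.
The horizontal component of n points toward azimuth atan2(n_x, n_y) = 331°, the dip direction.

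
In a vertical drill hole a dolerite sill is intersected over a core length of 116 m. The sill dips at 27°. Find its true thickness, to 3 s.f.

103 m

True thickness t = h · cos(dip) = 116 × cos 27°
t = 116 × 0.8910 = 103.357 m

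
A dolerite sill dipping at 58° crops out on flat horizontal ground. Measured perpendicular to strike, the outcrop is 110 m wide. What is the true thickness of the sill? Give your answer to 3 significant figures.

True thickness t = w · sin(dip) = 110 × sin 58°
t = 110 × 0.8480 = 93.285 m

93.3 m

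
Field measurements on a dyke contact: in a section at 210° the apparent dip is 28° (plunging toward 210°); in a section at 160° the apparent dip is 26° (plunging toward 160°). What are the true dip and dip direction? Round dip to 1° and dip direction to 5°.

true dip 29°, dip direction 190°

Represent each trace as a vector plunging at its apparent dip toward its trend (east-north-up frame): v₁ = (-0.441, -0.765, -0.469), v₂ = (0.307, -0.845, -0.438).
Cross product v₁ × v₂ gives the pole to the plane: n ∝ (-0.061, -0.338, 0.608).
Dip δ = arctan(|n_h|/n_z) = arctan(0.343/0.608) = 29.5°.
The horizontal component of n points toward azimuth atan2(n_x, n_y) = 190°, the dip direction.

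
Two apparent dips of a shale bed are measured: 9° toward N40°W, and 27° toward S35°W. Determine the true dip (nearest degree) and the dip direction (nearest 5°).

true dip 31°, dip direction 245°

Each apparent-dip line lies in the plane. As unit vectors (x east, y north, z up), v₁ plunges 9°→N40°W and v₂ plunges 27°→S35°W.
The plane normal is n = v₁ × v₂ ∝ (-0.458, -0.208, 0.850).
Dip δ = arctan(|n_h|/n_z) = arctan(0.503/0.850) = 30.6°.
Dip direction = azimuth of (n_x, n_y) = atan2(-0.458, -0.208) = 246°.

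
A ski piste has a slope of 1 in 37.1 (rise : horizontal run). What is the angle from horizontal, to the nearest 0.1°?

tan θ = 1/37.1 = 0.0270
θ = arctan(0.0270) = 1.54°

1.5°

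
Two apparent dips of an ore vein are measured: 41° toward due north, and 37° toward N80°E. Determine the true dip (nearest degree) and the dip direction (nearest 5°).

Represent each trace as a vector plunging at its apparent dip toward its trend (east-north-up frame): v₁ = (0.000, 0.755, -0.656), v₂ = (0.787, 0.139, -0.602).
n = v₁ × v₂ = (0.363, 0.516, 0.594) (taken with n_z > 0).
Dip δ = arctan(|n_h|/n_z) = arctan(0.631/0.594) = 46.8°.
Dip direction = azimuth of (n_x, n_y) = atan2(0.363, 0.516) = 35°.

true dip 47°, dip direction 035°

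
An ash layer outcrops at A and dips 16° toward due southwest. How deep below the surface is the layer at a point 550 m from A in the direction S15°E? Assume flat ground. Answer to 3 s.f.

78.9 m

The hole lies 60° from the dip direction, so the down-dip offset is 550 × cos 60° = 275.00 m.
Depth = down-dip offset × tan(dip) = 275.00 × tan 16° = 275.00 × 0.2867
Depth = 78.85 m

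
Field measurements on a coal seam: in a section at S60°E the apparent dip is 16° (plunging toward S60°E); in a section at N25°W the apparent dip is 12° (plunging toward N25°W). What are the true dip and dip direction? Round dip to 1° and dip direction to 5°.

The two traces are lines in the plane: v₁ = (sin 120°·cos 16°, cos 120°·cos 16°, −sin 16°), v₂ = (sin 335°·cos 12°, cos 335°·cos 12°, −sin 12°).
n = v₁ × v₂ = (0.344, 0.287, 0.539) (taken with n_z > 0).
tan δ = √(n_x²+n_y²)/n_z = 0.448/0.539, so δ = 39.7°.
Dip direction = atan2(0.344, 0.287) = 50° (azimuth of n's horizontal projection).

true dip 40°, dip direction 050°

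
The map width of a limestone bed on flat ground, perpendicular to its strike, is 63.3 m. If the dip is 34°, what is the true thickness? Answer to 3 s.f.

True thickness t = w · sin(dip) = 63.3 × sin 34°
t = 63.3 × 0.5592 = 35.397 m

35.4 m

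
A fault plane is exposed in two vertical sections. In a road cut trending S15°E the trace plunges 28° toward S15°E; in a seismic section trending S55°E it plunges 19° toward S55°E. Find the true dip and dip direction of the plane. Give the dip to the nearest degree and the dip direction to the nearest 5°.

Each apparent-dip line lies in the plane. As unit vectors (x east, y north, z up), v₁ plunges 28°→S15°E and v₂ plunges 19°→S55°E.
Cross product v₁ × v₂ gives the pole to the plane: n ∝ (0.023, -0.289, 0.537).
True dip = arccos(n_z / |n|) = arccos(0.8797) = 28.4°.
Dip direction = azimuth of (n_x, n_y) = atan2(0.023, -0.289) = 175°.

true dip 28°, dip direction 175°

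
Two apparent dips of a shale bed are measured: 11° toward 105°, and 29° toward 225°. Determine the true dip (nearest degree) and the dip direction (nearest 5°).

Each apparent-dip line lies in the plane. As unit vectors (x east, y north, z up), v₁ plunges 11°→105° and v₂ plunges 29°→225°.
Cross product v₁ × v₂ gives the pole to the plane: n ∝ (-0.005, -0.578, 0.744).
True dip = arccos(n_z / |n|) = arccos(0.7897) = 37.8°.
Dip direction = azimuth of (n_x, n_y) = atan2(-0.005, -0.578) = 181°.

true dip 38°, dip direction 180°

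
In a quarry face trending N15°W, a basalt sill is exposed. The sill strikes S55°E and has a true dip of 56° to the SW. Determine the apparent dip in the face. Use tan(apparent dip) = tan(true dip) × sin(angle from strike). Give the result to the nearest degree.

44°

The section lies 40° from the strike.
tan α = tan 56° × sin 40° = 1.4826 × 0.6428 = 0.9530
apparent dip = arctan 0.9530 = 43.62°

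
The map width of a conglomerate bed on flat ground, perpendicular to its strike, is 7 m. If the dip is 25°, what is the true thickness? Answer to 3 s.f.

True thickness t = w · sin(dip) = 7 × sin 25°
t = 7 × 0.4226 = 2.958 m

2.96 m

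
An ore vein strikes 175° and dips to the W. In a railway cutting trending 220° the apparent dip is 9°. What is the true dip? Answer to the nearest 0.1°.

12.6°

The section is 45° from the strike.
tan δ = tan α / sin β = tan 9° / sin 45° = 0.1584 / 0.7071 = 0.2240
δ = arctan(0.2240) = 12.63°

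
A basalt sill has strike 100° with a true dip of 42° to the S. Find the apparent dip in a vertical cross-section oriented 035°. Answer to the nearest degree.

The strike is 100° and the section trends 035°; the acute angle between them is β = 65°.
tan(apparent dip) = tan 42° · sin 65° = 0.8160
α = arctan(0.8160) = 39.22°

39°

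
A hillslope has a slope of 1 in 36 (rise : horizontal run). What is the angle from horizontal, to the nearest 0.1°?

tan θ = 1/36 = 0.0278
θ = arctan(0.0278) = 1.59°

1.6°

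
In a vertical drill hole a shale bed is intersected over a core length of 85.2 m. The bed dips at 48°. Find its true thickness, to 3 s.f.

True thickness t = h · cos(dip) = 85.2 × cos 48°
t = 85.2 × 0.6691 = 57.010 m

57.0 m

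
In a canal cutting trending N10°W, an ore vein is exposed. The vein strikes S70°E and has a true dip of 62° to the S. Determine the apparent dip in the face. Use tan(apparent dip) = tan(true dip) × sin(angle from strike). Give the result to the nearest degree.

58°

The strike is S70°E and the section trends N10°W; the acute angle between them is β = 60°.
tan α = tan 62° × sin 60° = 1.8807 × 0.8660 = 1.6288
apparent dip = arctan 1.6288 = 58.45°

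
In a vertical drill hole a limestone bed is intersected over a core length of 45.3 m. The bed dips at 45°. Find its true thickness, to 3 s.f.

True thickness t = h · cos(dip) = 45.3 × cos 45°
t = 45.3 × 0.7071 = 32.032 m

32.0 m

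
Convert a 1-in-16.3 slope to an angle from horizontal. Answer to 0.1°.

tan θ = 1/16.3 = 0.0613
θ = arctan(0.0613) = 3.51°

3.5°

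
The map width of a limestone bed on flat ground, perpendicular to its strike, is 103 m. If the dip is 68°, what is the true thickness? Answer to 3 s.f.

95.5 m

True thickness t = w · sin(dip) = 103 × sin 68°
t = 103 × 0.9272 = 95.500 m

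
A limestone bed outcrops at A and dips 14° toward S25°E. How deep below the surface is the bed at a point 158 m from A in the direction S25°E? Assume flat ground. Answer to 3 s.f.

The hole is directly down-dip from the outcrop, so the down-dip offset is 158 m.
Depth = down-dip offset × tan(dip) = 158.00 × tan 14° = 158.00 × 0.2493
Depth = 39.39 m

39.4 m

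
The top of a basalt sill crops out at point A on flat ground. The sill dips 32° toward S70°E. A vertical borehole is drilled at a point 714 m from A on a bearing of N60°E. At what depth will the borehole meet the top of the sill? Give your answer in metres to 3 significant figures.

287 m

The hole lies 50° from the dip direction, so the down-dip offset is 714 × cos 50° = 458.95 m.
Depth = down-dip offset × tan(dip) = 458.95 × tan 32° = 458.95 × 0.6249
Depth = 286.78 m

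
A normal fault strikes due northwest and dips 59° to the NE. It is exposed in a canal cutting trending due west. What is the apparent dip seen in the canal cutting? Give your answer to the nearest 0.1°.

Angle between strike (due northwest) and section (due west): β = 45°.
tan(apparent dip) = tan 59° · sin 45° = 1.1768
apparent dip = arctan 1.1768 = 49.64°

49.6°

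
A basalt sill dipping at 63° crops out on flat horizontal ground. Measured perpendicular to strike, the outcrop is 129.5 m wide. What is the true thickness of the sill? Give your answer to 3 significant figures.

115 m

True thickness t = w · sin(dip) = 129.5 × sin 63°
t = 129.5 × 0.8910 = 115.385 m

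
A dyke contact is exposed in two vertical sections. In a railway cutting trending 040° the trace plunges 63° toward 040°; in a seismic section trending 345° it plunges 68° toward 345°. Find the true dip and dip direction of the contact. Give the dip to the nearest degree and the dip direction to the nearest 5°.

true dip 69°, dip direction 000°

Represent each trace as a vector plunging at its apparent dip toward its trend (east-north-up frame): v₁ = (0.292, 0.348, -0.891), v₂ = (-0.097, 0.362, -0.927).
Cross product v₁ × v₂ gives the pole to the plane: n ∝ (-0.000, 0.357, 0.139).
tan δ = √(n_x²+n_y²)/n_z = 0.357/0.139, so δ = 68.7°.
Dip direction = atan2(-0.000, 0.357) = 360° (azimuth of n's horizontal projection).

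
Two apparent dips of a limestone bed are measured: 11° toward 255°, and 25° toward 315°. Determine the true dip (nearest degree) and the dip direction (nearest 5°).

The two traces are lines in the plane: v₁ = (sin 255°·cos 11°, cos 255°·cos 11°, −sin 11°), v₂ = (sin 315°·cos 25°, cos 315°·cos 25°, −sin 25°).
The plane normal is n = v₁ × v₂ ∝ (-0.230, 0.278, 0.770).
True dip = arccos(n_z / |n|) = arccos(0.9056) = 25.1°.
The horizontal component of n points toward azimuth atan2(n_x, n_y) = 320°, the dip direction.

true dip 25°, dip direction 320°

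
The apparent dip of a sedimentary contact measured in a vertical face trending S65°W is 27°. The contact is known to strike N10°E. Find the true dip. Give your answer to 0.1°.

31.9°

The section is 55° from the strike.
tan δ = tan α / sin β = tan 27° / sin 55° = 0.5095 / 0.8192 = 0.6220
δ = arctan(0.6220) = 31.88°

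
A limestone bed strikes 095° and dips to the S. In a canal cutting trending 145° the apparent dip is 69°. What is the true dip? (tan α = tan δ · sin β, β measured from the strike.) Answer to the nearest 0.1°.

β = acute angle between strike 095° and section 145° = 50°.
tan δ = tan α / sin β = tan 69° / sin 50° = 2.6051 / 0.7660 = 3.4007
true dip = arctan 3.4007 = 73.61°

73.6°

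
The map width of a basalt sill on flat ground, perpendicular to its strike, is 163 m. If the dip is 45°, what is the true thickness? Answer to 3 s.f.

True thickness t = w · sin(dip) = 163 × sin 45°
t = 163 × 0.7071 = 115.258 m

115 m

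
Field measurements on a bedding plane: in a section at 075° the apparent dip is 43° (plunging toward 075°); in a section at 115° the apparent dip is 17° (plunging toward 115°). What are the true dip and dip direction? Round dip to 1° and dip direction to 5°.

Each apparent-dip line lies in the plane. As unit vectors (x east, y north, z up), v₁ plunges 43°→075° and v₂ plunges 17°→115°.
n = v₁ × v₂ = (0.331, 0.385, 0.450) (taken with n_z > 0).
Dip δ = arctan(|n_h|/n_z) = arctan(0.507/0.450) = 48.5°.
The horizontal component of n points toward azimuth atan2(n_x, n_y) = 41°, the dip direction.

true dip 48°, dip direction 040°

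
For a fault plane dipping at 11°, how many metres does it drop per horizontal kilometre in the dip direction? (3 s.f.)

194 m

drop per km = 1000 × tan 11° = 1000 × 0.1944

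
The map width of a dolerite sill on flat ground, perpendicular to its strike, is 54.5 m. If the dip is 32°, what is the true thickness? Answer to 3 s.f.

28.9 m

True thickness t = w · sin(dip) = 54.5 × sin 32°
t = 54.5 × 0.5299 = 28.881 m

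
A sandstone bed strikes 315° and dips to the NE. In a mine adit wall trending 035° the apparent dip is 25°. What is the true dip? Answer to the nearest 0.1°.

25.3°

The section is 80° from the strike.
tan(true dip) = tan 25° / sin 80° = 0.4735
true dip = arctan 0.4735 = 25.34°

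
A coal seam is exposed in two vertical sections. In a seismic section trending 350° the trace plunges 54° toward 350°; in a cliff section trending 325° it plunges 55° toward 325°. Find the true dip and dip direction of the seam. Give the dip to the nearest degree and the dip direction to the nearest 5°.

true dip 55°, dip direction 335°

Represent each trace as a vector plunging at its apparent dip toward its trend (east-north-up frame): v₁ = (-0.102, 0.579, -0.809), v₂ = (-0.329, 0.470, -0.819).
The plane normal is n = v₁ × v₂ ∝ (-0.094, 0.183, 0.142).
Dip δ = arctan(|n_h|/n_z) = arctan(0.205/0.142) = 55.2°.
Dip direction = atan2(-0.094, 0.183) = 333° (azimuth of n's horizontal projection).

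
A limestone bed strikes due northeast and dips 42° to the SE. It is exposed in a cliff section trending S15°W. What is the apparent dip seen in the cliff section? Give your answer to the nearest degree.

24°

Angle between strike (due northeast) and section (S15°W): β = 30°.
tan α = tan 42° × sin 30° = 0.9004 × 0.5000 = 0.4502
α = arctan(0.4502) = 24.24°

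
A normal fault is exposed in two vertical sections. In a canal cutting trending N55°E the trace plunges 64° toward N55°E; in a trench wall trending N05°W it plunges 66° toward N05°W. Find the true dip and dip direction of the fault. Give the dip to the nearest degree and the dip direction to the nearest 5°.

Each apparent-dip line lies in the plane. As unit vectors (x east, y north, z up), v₁ plunges 64°→N55°E and v₂ plunges 66°→N05°W.
n = v₁ × v₂ = (0.134, 0.360, 0.154) (taken with n_z > 0).
Dip δ = arctan(|n_h|/n_z) = arctan(0.384/0.154) = 68.1°.
The horizontal component of n points toward azimuth atan2(n_x, n_y) = 20°, the dip direction.

true dip 68°, dip direction 020°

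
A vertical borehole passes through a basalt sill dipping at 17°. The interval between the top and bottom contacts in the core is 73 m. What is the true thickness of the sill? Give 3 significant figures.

True thickness t = h · cos(dip) = 73 × cos 17°
t = 73 × 0.9563 = 69.810 m

69.8 m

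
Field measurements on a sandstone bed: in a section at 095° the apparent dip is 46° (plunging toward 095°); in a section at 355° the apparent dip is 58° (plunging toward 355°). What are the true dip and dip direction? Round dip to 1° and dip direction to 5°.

The two traces are lines in the plane: v₁ = (sin 95°·cos 46°, cos 95°·cos 46°, −sin 46°), v₂ = (sin 355°·cos 58°, cos 355°·cos 58°, −sin 58°).
The plane normal is n = v₁ × v₂ ∝ (0.431, 0.620, 0.363).
tan δ = √(n_x²+n_y²)/n_z = 0.755/0.363, so δ = 64.4°.
Dip direction = atan2(0.431, 0.620) = 35° (azimuth of n's horizontal projection).

true dip 64°, dip direction 035°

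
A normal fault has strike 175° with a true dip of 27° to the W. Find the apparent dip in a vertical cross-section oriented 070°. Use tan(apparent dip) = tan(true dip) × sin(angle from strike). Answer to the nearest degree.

26°

The section lies 75° from the strike.
tan(apparent dip) = tan 27° · sin 75° = 0.4922
apparent dip = arctan 0.4922 = 26.20°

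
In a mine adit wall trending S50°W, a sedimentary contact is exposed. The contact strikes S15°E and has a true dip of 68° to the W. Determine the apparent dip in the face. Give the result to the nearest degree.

66°

The section lies 65° from the strike.
tan(apparent dip) = tan 68° · sin 65° = 2.2432
apparent dip = arctan 2.2432 = 65.97°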